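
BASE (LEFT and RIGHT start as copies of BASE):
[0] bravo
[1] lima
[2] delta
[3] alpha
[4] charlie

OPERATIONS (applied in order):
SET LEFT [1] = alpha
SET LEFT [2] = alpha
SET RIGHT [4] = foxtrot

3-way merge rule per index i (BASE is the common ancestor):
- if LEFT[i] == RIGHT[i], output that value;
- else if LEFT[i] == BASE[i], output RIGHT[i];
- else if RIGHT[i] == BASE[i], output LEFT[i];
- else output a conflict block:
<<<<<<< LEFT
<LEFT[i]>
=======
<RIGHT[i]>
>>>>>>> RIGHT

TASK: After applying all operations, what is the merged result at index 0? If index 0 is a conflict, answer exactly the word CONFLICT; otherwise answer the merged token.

Final LEFT:  [bravo, alpha, alpha, alpha, charlie]
Final RIGHT: [bravo, lima, delta, alpha, foxtrot]
i=0: L=bravo R=bravo -> agree -> bravo
i=1: L=alpha, R=lima=BASE -> take LEFT -> alpha
i=2: L=alpha, R=delta=BASE -> take LEFT -> alpha
i=3: L=alpha R=alpha -> agree -> alpha
i=4: L=charlie=BASE, R=foxtrot -> take RIGHT -> foxtrot
Index 0 -> bravo

Answer: bravo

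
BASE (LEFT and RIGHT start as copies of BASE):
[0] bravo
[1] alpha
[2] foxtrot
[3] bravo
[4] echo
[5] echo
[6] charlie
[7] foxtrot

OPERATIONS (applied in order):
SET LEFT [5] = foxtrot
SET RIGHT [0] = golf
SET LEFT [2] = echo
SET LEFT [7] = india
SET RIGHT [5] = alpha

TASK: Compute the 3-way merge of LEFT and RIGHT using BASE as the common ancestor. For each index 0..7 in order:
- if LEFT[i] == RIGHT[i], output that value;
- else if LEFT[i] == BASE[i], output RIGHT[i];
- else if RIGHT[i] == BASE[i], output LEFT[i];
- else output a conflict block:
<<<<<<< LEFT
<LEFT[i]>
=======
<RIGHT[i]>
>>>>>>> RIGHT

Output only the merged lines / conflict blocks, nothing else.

Answer: golf
alpha
echo
bravo
echo
<<<<<<< LEFT
foxtrot
=======
alpha
>>>>>>> RIGHT
charlie
india

Derivation:
Final LEFT:  [bravo, alpha, echo, bravo, echo, foxtrot, charlie, india]
Final RIGHT: [golf, alpha, foxtrot, bravo, echo, alpha, charlie, foxtrot]
i=0: L=bravo=BASE, R=golf -> take RIGHT -> golf
i=1: L=alpha R=alpha -> agree -> alpha
i=2: L=echo, R=foxtrot=BASE -> take LEFT -> echo
i=3: L=bravo R=bravo -> agree -> bravo
i=4: L=echo R=echo -> agree -> echo
i=5: BASE=echo L=foxtrot R=alpha all differ -> CONFLICT
i=6: L=charlie R=charlie -> agree -> charlie
i=7: L=india, R=foxtrot=BASE -> take LEFT -> india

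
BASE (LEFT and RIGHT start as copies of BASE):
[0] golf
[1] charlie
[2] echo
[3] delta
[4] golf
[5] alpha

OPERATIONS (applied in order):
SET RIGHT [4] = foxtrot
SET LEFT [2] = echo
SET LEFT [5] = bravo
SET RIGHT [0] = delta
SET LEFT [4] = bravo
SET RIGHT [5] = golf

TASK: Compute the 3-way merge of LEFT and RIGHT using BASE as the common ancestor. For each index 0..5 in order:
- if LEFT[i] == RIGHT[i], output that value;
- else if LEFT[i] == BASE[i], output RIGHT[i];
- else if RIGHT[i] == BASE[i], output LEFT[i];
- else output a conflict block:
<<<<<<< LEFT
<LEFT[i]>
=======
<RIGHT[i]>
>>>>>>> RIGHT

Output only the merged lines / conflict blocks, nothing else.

Answer: delta
charlie
echo
delta
<<<<<<< LEFT
bravo
=======
foxtrot
>>>>>>> RIGHT
<<<<<<< LEFT
bravo
=======
golf
>>>>>>> RIGHT

Derivation:
Final LEFT:  [golf, charlie, echo, delta, bravo, bravo]
Final RIGHT: [delta, charlie, echo, delta, foxtrot, golf]
i=0: L=golf=BASE, R=delta -> take RIGHT -> delta
i=1: L=charlie R=charlie -> agree -> charlie
i=2: L=echo R=echo -> agree -> echo
i=3: L=delta R=delta -> agree -> delta
i=4: BASE=golf L=bravo R=foxtrot all differ -> CONFLICT
i=5: BASE=alpha L=bravo R=golf all differ -> CONFLICT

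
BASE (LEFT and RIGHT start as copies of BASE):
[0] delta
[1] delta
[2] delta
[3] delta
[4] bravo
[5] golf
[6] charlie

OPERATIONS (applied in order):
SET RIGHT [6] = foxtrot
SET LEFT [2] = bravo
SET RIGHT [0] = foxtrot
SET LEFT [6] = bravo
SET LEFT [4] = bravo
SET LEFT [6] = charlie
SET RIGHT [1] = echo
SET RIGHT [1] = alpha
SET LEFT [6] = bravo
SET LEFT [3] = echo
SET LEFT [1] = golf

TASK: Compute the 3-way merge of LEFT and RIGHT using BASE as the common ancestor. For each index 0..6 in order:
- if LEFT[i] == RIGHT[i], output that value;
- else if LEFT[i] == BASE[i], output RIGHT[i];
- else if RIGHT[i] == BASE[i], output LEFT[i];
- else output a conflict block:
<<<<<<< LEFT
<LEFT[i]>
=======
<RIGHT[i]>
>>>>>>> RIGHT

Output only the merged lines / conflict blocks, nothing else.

Final LEFT:  [delta, golf, bravo, echo, bravo, golf, bravo]
Final RIGHT: [foxtrot, alpha, delta, delta, bravo, golf, foxtrot]
i=0: L=delta=BASE, R=foxtrot -> take RIGHT -> foxtrot
i=1: BASE=delta L=golf R=alpha all differ -> CONFLICT
i=2: L=bravo, R=delta=BASE -> take LEFT -> bravo
i=3: L=echo, R=delta=BASE -> take LEFT -> echo
i=4: L=bravo R=bravo -> agree -> bravo
i=5: L=golf R=golf -> agree -> golf
i=6: BASE=charlie L=bravo R=foxtrot all differ -> CONFLICT

Answer: foxtrot
<<<<<<< LEFT
golf
=======
alpha
>>>>>>> RIGHT
bravo
echo
bravo
golf
<<<<<<< LEFT
bravo
=======
foxtrot
>>>>>>> RIGHT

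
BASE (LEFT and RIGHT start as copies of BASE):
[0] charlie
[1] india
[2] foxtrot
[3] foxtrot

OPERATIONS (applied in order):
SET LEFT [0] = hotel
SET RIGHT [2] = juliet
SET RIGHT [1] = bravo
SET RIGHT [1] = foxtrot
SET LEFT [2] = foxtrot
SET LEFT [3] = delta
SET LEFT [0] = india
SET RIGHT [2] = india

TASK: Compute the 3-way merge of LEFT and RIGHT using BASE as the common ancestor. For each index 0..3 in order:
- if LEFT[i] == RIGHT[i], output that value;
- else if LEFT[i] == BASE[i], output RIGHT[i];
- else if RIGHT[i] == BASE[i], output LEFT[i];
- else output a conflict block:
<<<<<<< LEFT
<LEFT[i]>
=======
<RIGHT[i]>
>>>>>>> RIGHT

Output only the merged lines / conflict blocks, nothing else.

Final LEFT:  [india, india, foxtrot, delta]
Final RIGHT: [charlie, foxtrot, india, foxtrot]
i=0: L=india, R=charlie=BASE -> take LEFT -> india
i=1: L=india=BASE, R=foxtrot -> take RIGHT -> foxtrot
i=2: L=foxtrot=BASE, R=india -> take RIGHT -> india
i=3: L=delta, R=foxtrot=BASE -> take LEFT -> delta

Answer: india
foxtrot
india
delta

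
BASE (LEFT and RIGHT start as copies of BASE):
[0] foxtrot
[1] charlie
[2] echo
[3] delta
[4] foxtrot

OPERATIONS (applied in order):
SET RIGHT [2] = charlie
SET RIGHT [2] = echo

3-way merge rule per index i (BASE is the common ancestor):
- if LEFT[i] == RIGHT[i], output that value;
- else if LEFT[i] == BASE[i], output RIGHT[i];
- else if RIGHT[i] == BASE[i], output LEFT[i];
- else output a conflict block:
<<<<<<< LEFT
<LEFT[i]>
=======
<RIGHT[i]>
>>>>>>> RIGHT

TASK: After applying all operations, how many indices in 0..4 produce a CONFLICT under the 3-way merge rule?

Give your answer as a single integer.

Final LEFT:  [foxtrot, charlie, echo, delta, foxtrot]
Final RIGHT: [foxtrot, charlie, echo, delta, foxtrot]
i=0: L=foxtrot R=foxtrot -> agree -> foxtrot
i=1: L=charlie R=charlie -> agree -> charlie
i=2: L=echo R=echo -> agree -> echo
i=3: L=delta R=delta -> agree -> delta
i=4: L=foxtrot R=foxtrot -> agree -> foxtrot
Conflict count: 0

Answer: 0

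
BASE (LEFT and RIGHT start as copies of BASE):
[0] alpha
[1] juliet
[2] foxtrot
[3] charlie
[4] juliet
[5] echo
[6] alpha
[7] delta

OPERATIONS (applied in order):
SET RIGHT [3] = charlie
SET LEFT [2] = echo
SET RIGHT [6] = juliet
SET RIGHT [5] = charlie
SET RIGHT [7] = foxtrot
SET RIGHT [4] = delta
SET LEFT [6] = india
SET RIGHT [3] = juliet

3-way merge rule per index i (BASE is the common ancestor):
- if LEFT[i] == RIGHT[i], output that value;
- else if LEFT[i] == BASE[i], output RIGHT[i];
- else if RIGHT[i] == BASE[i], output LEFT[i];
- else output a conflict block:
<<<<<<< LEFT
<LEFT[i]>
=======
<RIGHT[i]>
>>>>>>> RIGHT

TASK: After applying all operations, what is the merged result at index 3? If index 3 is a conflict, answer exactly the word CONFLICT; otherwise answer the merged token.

Answer: juliet

Derivation:
Final LEFT:  [alpha, juliet, echo, charlie, juliet, echo, india, delta]
Final RIGHT: [alpha, juliet, foxtrot, juliet, delta, charlie, juliet, foxtrot]
i=0: L=alpha R=alpha -> agree -> alpha
i=1: L=juliet R=juliet -> agree -> juliet
i=2: L=echo, R=foxtrot=BASE -> take LEFT -> echo
i=3: L=charlie=BASE, R=juliet -> take RIGHT -> juliet
i=4: L=juliet=BASE, R=delta -> take RIGHT -> delta
i=5: L=echo=BASE, R=charlie -> take RIGHT -> charlie
i=6: BASE=alpha L=india R=juliet all differ -> CONFLICT
i=7: L=delta=BASE, R=foxtrot -> take RIGHT -> foxtrot
Index 3 -> juliet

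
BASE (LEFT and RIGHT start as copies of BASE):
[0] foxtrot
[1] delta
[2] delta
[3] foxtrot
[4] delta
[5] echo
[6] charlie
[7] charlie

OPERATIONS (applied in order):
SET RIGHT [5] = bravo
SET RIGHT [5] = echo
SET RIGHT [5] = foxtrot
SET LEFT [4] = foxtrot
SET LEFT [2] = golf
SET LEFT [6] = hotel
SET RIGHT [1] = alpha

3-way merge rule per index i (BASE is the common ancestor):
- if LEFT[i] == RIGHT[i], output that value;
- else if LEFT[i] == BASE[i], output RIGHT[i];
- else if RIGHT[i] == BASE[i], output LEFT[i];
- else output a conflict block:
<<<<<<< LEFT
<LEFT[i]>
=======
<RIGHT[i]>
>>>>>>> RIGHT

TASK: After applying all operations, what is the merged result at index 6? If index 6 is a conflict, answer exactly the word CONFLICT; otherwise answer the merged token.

Final LEFT:  [foxtrot, delta, golf, foxtrot, foxtrot, echo, hotel, charlie]
Final RIGHT: [foxtrot, alpha, delta, foxtrot, delta, foxtrot, charlie, charlie]
i=0: L=foxtrot R=foxtrot -> agree -> foxtrot
i=1: L=delta=BASE, R=alpha -> take RIGHT -> alpha
i=2: L=golf, R=delta=BASE -> take LEFT -> golf
i=3: L=foxtrot R=foxtrot -> agree -> foxtrot
i=4: L=foxtrot, R=delta=BASE -> take LEFT -> foxtrot
i=5: L=echo=BASE, R=foxtrot -> take RIGHT -> foxtrot
i=6: L=hotel, R=charlie=BASE -> take LEFT -> hotel
i=7: L=charlie R=charlie -> agree -> charlie
Index 6 -> hotel

Answer: hotel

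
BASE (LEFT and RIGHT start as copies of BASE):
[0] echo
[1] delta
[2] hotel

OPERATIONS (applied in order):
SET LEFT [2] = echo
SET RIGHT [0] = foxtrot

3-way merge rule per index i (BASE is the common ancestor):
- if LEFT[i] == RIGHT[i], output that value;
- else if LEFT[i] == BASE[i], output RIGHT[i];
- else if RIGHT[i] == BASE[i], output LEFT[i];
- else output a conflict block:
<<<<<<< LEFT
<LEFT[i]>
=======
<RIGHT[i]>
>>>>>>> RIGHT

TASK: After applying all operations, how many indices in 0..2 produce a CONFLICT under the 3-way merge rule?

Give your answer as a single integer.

Final LEFT:  [echo, delta, echo]
Final RIGHT: [foxtrot, delta, hotel]
i=0: L=echo=BASE, R=foxtrot -> take RIGHT -> foxtrot
i=1: L=delta R=delta -> agree -> delta
i=2: L=echo, R=hotel=BASE -> take LEFT -> echo
Conflict count: 0

Answer: 0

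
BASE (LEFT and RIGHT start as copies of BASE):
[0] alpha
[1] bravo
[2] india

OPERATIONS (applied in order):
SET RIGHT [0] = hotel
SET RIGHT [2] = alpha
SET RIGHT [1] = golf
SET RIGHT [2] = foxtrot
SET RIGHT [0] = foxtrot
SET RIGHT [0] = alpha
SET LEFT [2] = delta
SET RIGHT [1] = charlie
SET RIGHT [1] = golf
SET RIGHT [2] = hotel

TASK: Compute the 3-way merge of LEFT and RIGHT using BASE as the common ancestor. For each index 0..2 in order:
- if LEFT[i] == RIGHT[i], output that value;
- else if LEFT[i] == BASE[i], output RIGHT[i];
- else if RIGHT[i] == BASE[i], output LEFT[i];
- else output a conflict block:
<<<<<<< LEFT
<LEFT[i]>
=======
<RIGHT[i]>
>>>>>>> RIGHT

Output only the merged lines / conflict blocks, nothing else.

Answer: alpha
golf
<<<<<<< LEFT
delta
=======
hotel
>>>>>>> RIGHT

Derivation:
Final LEFT:  [alpha, bravo, delta]
Final RIGHT: [alpha, golf, hotel]
i=0: L=alpha R=alpha -> agree -> alpha
i=1: L=bravo=BASE, R=golf -> take RIGHT -> golf
i=2: BASE=india L=delta R=hotel all differ -> CONFLICT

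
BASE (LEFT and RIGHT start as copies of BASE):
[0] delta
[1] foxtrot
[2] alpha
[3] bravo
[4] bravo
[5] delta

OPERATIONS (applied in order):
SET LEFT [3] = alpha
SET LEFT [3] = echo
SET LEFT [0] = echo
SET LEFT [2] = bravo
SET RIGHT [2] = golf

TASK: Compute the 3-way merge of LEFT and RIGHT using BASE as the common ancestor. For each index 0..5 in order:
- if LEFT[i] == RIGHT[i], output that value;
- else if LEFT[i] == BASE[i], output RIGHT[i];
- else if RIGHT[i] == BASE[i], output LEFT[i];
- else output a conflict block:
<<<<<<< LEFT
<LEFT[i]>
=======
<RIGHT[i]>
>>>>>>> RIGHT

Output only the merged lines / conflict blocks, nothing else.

Answer: echo
foxtrot
<<<<<<< LEFT
bravo
=======
golf
>>>>>>> RIGHT
echo
bravo
delta

Derivation:
Final LEFT:  [echo, foxtrot, bravo, echo, bravo, delta]
Final RIGHT: [delta, foxtrot, golf, bravo, bravo, delta]
i=0: L=echo, R=delta=BASE -> take LEFT -> echo
i=1: L=foxtrot R=foxtrot -> agree -> foxtrot
i=2: BASE=alpha L=bravo R=golf all differ -> CONFLICT
i=3: L=echo, R=bravo=BASE -> take LEFT -> echo
i=4: L=bravo R=bravo -> agree -> bravo
i=5: L=delta R=delta -> agree -> delta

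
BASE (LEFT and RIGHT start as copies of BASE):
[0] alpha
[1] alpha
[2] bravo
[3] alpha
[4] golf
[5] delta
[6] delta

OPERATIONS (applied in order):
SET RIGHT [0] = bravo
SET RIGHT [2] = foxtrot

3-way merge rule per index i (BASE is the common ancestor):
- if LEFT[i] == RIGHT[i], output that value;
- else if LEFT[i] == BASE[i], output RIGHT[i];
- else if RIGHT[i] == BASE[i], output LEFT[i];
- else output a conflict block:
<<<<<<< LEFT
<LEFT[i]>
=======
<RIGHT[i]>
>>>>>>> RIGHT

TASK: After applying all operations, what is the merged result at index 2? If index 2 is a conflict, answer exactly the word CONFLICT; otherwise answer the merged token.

Answer: foxtrot

Derivation:
Final LEFT:  [alpha, alpha, bravo, alpha, golf, delta, delta]
Final RIGHT: [bravo, alpha, foxtrot, alpha, golf, delta, delta]
i=0: L=alpha=BASE, R=bravo -> take RIGHT -> bravo
i=1: L=alpha R=alpha -> agree -> alpha
i=2: L=bravo=BASE, R=foxtrot -> take RIGHT -> foxtrot
i=3: L=alpha R=alpha -> agree -> alpha
i=4: L=golf R=golf -> agree -> golf
i=5: L=delta R=delta -> agree -> delta
i=6: L=delta R=delta -> agree -> delta
Index 2 -> foxtrot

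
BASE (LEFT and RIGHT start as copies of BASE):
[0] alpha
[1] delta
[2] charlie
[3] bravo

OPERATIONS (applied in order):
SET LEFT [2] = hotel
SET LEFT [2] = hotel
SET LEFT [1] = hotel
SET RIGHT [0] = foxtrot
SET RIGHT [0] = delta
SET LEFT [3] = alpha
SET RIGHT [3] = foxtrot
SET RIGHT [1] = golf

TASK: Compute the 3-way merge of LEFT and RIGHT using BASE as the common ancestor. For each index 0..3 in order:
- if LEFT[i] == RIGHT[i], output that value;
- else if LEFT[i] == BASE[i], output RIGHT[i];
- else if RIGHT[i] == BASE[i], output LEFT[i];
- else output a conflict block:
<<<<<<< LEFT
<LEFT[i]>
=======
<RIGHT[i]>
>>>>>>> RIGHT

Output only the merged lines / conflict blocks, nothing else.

Answer: delta
<<<<<<< LEFT
hotel
=======
golf
>>>>>>> RIGHT
hotel
<<<<<<< LEFT
alpha
=======
foxtrot
>>>>>>> RIGHT

Derivation:
Final LEFT:  [alpha, hotel, hotel, alpha]
Final RIGHT: [delta, golf, charlie, foxtrot]
i=0: L=alpha=BASE, R=delta -> take RIGHT -> delta
i=1: BASE=delta L=hotel R=golf all differ -> CONFLICT
i=2: L=hotel, R=charlie=BASE -> take LEFT -> hotel
i=3: BASE=bravo L=alpha R=foxtrot all differ -> CONFLICT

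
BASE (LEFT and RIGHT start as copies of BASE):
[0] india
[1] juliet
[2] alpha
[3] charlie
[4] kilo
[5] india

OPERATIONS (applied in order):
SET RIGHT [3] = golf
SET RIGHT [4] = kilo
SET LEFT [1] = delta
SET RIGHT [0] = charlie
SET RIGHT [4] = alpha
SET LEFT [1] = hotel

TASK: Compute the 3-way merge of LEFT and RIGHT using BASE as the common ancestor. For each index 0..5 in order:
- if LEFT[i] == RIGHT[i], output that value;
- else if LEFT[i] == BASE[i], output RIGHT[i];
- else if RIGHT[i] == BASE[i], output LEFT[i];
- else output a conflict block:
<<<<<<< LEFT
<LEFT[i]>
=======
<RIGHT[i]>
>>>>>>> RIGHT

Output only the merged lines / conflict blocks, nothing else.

Answer: charlie
hotel
alpha
golf
alpha
india

Derivation:
Final LEFT:  [india, hotel, alpha, charlie, kilo, india]
Final RIGHT: [charlie, juliet, alpha, golf, alpha, india]
i=0: L=india=BASE, R=charlie -> take RIGHT -> charlie
i=1: L=hotel, R=juliet=BASE -> take LEFT -> hotel
i=2: L=alpha R=alpha -> agree -> alpha
i=3: L=charlie=BASE, R=golf -> take RIGHT -> golf
i=4: L=kilo=BASE, R=alpha -> take RIGHT -> alpha
i=5: L=india R=india -> agree -> india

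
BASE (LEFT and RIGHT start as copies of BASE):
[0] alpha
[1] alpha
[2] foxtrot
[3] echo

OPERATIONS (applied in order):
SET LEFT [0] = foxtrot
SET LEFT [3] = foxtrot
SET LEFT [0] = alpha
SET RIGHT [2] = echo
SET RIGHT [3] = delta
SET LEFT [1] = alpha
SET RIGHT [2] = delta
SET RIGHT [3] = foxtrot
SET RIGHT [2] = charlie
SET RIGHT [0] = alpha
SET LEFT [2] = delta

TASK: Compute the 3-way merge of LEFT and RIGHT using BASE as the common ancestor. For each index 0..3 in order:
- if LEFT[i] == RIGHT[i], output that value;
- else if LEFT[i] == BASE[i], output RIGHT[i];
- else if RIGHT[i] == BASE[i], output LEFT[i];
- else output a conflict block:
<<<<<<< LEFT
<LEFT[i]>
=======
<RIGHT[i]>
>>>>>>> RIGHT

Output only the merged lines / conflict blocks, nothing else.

Final LEFT:  [alpha, alpha, delta, foxtrot]
Final RIGHT: [alpha, alpha, charlie, foxtrot]
i=0: L=alpha R=alpha -> agree -> alpha
i=1: L=alpha R=alpha -> agree -> alpha
i=2: BASE=foxtrot L=delta R=charlie all differ -> CONFLICT
i=3: L=foxtrot R=foxtrot -> agree -> foxtrot

Answer: alpha
alpha
<<<<<<< LEFT
delta
=======
charlie
>>>>>>> RIGHT
foxtrot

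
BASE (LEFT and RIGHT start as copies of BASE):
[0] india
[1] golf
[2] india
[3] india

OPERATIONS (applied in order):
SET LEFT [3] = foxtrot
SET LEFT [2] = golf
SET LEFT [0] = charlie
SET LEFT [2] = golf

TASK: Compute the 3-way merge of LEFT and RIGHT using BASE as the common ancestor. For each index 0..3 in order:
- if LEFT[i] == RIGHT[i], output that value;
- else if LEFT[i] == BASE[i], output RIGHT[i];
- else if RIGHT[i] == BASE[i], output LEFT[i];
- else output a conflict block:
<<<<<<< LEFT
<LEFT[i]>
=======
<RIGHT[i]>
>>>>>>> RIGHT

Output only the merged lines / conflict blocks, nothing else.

Final LEFT:  [charlie, golf, golf, foxtrot]
Final RIGHT: [india, golf, india, india]
i=0: L=charlie, R=india=BASE -> take LEFT -> charlie
i=1: L=golf R=golf -> agree -> golf
i=2: L=golf, R=india=BASE -> take LEFT -> golf
i=3: L=foxtrot, R=india=BASE -> take LEFT -> foxtrot

Answer: charlie
golf
golf
foxtrot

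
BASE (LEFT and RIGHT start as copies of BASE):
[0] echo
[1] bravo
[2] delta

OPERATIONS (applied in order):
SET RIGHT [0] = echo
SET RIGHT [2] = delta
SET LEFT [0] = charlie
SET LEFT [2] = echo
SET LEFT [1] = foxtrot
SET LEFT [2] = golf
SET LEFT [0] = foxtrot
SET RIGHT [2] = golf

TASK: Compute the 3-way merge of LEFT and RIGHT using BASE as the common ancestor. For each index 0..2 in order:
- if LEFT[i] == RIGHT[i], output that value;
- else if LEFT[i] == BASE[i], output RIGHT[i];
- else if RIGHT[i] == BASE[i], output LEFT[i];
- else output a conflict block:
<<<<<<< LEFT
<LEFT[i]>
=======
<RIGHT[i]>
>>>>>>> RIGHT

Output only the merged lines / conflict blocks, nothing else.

Final LEFT:  [foxtrot, foxtrot, golf]
Final RIGHT: [echo, bravo, golf]
i=0: L=foxtrot, R=echo=BASE -> take LEFT -> foxtrot
i=1: L=foxtrot, R=bravo=BASE -> take LEFT -> foxtrot
i=2: L=golf R=golf -> agree -> golf

Answer: foxtrot
foxtrot
golf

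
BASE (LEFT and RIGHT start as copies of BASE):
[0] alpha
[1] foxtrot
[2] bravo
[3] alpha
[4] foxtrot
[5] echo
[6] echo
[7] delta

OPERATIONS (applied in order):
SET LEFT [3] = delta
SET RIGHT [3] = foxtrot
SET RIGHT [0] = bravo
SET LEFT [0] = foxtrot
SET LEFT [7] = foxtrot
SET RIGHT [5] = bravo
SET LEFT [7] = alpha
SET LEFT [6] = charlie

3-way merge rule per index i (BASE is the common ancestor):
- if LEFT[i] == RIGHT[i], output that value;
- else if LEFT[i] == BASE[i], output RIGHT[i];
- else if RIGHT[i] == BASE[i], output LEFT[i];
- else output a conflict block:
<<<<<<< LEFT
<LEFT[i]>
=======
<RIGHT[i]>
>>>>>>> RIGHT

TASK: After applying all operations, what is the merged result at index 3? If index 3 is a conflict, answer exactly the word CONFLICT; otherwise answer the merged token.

Final LEFT:  [foxtrot, foxtrot, bravo, delta, foxtrot, echo, charlie, alpha]
Final RIGHT: [bravo, foxtrot, bravo, foxtrot, foxtrot, bravo, echo, delta]
i=0: BASE=alpha L=foxtrot R=bravo all differ -> CONFLICT
i=1: L=foxtrot R=foxtrot -> agree -> foxtrot
i=2: L=bravo R=bravo -> agree -> bravo
i=3: BASE=alpha L=delta R=foxtrot all differ -> CONFLICT
i=4: L=foxtrot R=foxtrot -> agree -> foxtrot
i=5: L=echo=BASE, R=bravo -> take RIGHT -> bravo
i=6: L=charlie, R=echo=BASE -> take LEFT -> charlie
i=7: L=alpha, R=delta=BASE -> take LEFT -> alpha
Index 3 -> CONFLICT

Answer: CONFLICT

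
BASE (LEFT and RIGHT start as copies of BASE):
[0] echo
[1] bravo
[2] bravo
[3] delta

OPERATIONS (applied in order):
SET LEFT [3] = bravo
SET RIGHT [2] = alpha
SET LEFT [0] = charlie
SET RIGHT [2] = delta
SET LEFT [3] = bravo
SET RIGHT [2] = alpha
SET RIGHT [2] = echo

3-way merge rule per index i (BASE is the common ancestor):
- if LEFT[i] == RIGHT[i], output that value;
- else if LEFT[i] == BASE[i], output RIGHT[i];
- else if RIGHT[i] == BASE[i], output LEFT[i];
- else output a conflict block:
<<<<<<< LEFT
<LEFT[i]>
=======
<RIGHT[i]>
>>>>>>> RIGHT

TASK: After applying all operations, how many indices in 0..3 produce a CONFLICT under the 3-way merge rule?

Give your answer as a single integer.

Answer: 0

Derivation:
Final LEFT:  [charlie, bravo, bravo, bravo]
Final RIGHT: [echo, bravo, echo, delta]
i=0: L=charlie, R=echo=BASE -> take LEFT -> charlie
i=1: L=bravo R=bravo -> agree -> bravo
i=2: L=bravo=BASE, R=echo -> take RIGHT -> echo
i=3: L=bravo, R=delta=BASE -> take LEFT -> bravo
Conflict count: 0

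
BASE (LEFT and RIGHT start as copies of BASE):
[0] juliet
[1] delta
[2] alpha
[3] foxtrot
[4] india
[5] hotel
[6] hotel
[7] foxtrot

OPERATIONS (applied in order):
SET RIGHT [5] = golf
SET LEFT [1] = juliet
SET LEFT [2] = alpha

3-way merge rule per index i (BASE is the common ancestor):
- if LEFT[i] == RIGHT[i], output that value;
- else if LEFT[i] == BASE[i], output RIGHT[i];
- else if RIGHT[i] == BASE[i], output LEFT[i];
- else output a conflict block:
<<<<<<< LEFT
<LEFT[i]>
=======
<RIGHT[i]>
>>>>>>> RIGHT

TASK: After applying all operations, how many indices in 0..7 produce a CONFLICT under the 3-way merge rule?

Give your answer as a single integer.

Answer: 0

Derivation:
Final LEFT:  [juliet, juliet, alpha, foxtrot, india, hotel, hotel, foxtrot]
Final RIGHT: [juliet, delta, alpha, foxtrot, india, golf, hotel, foxtrot]
i=0: L=juliet R=juliet -> agree -> juliet
i=1: L=juliet, R=delta=BASE -> take LEFT -> juliet
i=2: L=alpha R=alpha -> agree -> alpha
i=3: L=foxtrot R=foxtrot -> agree -> foxtrot
i=4: L=india R=india -> agree -> india
i=5: L=hotel=BASE, R=golf -> take RIGHT -> golf
i=6: L=hotel R=hotel -> agree -> hotel
i=7: L=foxtrot R=foxtrot -> agree -> foxtrot
Conflict count: 0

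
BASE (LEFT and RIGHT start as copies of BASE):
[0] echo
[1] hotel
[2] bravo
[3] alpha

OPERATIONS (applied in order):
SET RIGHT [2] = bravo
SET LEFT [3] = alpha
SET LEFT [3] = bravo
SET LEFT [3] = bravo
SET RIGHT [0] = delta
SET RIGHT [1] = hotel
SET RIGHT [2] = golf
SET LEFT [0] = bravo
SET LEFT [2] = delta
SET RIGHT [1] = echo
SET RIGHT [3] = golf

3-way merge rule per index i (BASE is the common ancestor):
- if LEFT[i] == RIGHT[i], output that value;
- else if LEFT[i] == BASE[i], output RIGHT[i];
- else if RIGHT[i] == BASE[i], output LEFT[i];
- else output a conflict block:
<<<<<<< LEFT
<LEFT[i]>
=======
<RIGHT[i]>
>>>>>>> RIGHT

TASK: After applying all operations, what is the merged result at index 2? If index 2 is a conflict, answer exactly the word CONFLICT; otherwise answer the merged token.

Answer: CONFLICT

Derivation:
Final LEFT:  [bravo, hotel, delta, bravo]
Final RIGHT: [delta, echo, golf, golf]
i=0: BASE=echo L=bravo R=delta all differ -> CONFLICT
i=1: L=hotel=BASE, R=echo -> take RIGHT -> echo
i=2: BASE=bravo L=delta R=golf all differ -> CONFLICT
i=3: BASE=alpha L=bravo R=golf all differ -> CONFLICT
Index 2 -> CONFLICT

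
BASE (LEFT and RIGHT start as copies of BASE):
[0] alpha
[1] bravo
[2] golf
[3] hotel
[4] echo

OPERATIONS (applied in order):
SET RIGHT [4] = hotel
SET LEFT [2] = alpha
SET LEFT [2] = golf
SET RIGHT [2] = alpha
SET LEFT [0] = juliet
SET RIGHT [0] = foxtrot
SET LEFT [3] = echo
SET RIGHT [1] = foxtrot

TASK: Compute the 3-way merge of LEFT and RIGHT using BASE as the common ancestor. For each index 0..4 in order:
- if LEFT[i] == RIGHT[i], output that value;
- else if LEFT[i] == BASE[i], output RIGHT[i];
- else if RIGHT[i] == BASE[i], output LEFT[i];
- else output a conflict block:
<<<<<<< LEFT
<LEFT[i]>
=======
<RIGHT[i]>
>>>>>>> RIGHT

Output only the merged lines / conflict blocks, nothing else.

Final LEFT:  [juliet, bravo, golf, echo, echo]
Final RIGHT: [foxtrot, foxtrot, alpha, hotel, hotel]
i=0: BASE=alpha L=juliet R=foxtrot all differ -> CONFLICT
i=1: L=bravo=BASE, R=foxtrot -> take RIGHT -> foxtrot
i=2: L=golf=BASE, R=alpha -> take RIGHT -> alpha
i=3: L=echo, R=hotel=BASE -> take LEFT -> echo
i=4: L=echo=BASE, R=hotel -> take RIGHT -> hotel

Answer: <<<<<<< LEFT
juliet
=======
foxtrot
>>>>>>> RIGHT
foxtrot
alpha
echo
hotel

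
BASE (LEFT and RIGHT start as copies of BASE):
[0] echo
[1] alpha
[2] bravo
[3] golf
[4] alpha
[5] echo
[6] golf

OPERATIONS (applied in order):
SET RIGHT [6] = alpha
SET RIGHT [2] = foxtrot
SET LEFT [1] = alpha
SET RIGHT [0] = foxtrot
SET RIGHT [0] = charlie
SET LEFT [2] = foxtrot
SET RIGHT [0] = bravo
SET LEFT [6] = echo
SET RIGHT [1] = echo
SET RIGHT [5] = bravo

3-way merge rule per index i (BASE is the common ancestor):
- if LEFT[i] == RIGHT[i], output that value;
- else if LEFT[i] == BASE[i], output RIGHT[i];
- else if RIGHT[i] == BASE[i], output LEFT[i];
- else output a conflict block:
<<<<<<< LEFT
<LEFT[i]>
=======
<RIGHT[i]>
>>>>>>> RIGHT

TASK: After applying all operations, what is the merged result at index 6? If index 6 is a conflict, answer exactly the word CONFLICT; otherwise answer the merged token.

Answer: CONFLICT

Derivation:
Final LEFT:  [echo, alpha, foxtrot, golf, alpha, echo, echo]
Final RIGHT: [bravo, echo, foxtrot, golf, alpha, bravo, alpha]
i=0: L=echo=BASE, R=bravo -> take RIGHT -> bravo
i=1: L=alpha=BASE, R=echo -> take RIGHT -> echo
i=2: L=foxtrot R=foxtrot -> agree -> foxtrot
i=3: L=golf R=golf -> agree -> golf
i=4: L=alpha R=alpha -> agree -> alpha
i=5: L=echo=BASE, R=bravo -> take RIGHT -> bravo
i=6: BASE=golf L=echo R=alpha all differ -> CONFLICT
Index 6 -> CONFLICT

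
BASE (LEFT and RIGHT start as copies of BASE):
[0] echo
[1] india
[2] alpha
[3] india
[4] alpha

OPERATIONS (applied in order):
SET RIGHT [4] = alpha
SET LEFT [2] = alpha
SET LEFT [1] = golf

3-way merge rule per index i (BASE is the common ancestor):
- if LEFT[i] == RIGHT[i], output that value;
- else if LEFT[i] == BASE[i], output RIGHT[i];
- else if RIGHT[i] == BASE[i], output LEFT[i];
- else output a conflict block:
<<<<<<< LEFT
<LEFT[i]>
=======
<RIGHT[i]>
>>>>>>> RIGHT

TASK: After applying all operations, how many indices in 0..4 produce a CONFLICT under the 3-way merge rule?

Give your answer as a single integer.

Answer: 0

Derivation:
Final LEFT:  [echo, golf, alpha, india, alpha]
Final RIGHT: [echo, india, alpha, india, alpha]
i=0: L=echo R=echo -> agree -> echo
i=1: L=golf, R=india=BASE -> take LEFT -> golf
i=2: L=alpha R=alpha -> agree -> alpha
i=3: L=india R=india -> agree -> india
i=4: L=alpha R=alpha -> agree -> alpha
Conflict count: 0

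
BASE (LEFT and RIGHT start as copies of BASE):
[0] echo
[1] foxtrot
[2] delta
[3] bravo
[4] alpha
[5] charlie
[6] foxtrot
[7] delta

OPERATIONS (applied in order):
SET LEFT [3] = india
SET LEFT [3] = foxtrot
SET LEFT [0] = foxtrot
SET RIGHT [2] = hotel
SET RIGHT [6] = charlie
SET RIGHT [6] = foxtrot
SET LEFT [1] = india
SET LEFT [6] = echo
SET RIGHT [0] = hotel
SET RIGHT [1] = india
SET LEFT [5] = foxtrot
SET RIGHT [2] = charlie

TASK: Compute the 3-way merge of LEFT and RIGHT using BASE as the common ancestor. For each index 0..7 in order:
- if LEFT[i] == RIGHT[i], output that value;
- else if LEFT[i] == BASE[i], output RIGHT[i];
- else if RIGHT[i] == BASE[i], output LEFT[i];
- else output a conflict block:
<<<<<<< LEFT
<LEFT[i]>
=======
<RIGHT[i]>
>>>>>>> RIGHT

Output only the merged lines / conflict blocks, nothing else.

Answer: <<<<<<< LEFT
foxtrot
=======
hotel
>>>>>>> RIGHT
india
charlie
foxtrot
alpha
foxtrot
echo
delta

Derivation:
Final LEFT:  [foxtrot, india, delta, foxtrot, alpha, foxtrot, echo, delta]
Final RIGHT: [hotel, india, charlie, bravo, alpha, charlie, foxtrot, delta]
i=0: BASE=echo L=foxtrot R=hotel all differ -> CONFLICT
i=1: L=india R=india -> agree -> india
i=2: L=delta=BASE, R=charlie -> take RIGHT -> charlie
i=3: L=foxtrot, R=bravo=BASE -> take LEFT -> foxtrot
i=4: L=alpha R=alpha -> agree -> alpha
i=5: L=foxtrot, R=charlie=BASE -> take LEFT -> foxtrot
i=6: L=echo, R=foxtrot=BASE -> take LEFT -> echo
i=7: L=delta R=delta -> agree -> delta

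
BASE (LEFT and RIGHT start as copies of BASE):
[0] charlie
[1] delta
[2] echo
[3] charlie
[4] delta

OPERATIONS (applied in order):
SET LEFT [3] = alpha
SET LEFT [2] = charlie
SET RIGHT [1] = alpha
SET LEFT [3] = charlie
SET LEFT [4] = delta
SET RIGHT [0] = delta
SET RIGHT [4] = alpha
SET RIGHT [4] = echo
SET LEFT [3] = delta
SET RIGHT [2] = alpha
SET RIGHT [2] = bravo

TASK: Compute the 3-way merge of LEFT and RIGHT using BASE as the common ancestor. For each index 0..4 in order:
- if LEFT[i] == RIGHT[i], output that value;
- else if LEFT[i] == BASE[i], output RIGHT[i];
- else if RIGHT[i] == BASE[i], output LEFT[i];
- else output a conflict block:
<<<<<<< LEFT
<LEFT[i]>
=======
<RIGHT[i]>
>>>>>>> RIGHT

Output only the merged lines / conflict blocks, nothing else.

Final LEFT:  [charlie, delta, charlie, delta, delta]
Final RIGHT: [delta, alpha, bravo, charlie, echo]
i=0: L=charlie=BASE, R=delta -> take RIGHT -> delta
i=1: L=delta=BASE, R=alpha -> take RIGHT -> alpha
i=2: BASE=echo L=charlie R=bravo all differ -> CONFLICT
i=3: L=delta, R=charlie=BASE -> take LEFT -> delta
i=4: L=delta=BASE, R=echo -> take RIGHT -> echo

Answer: delta
alpha
<<<<<<< LEFT
charlie
=======
bravo
>>>>>>> RIGHT
delta
echo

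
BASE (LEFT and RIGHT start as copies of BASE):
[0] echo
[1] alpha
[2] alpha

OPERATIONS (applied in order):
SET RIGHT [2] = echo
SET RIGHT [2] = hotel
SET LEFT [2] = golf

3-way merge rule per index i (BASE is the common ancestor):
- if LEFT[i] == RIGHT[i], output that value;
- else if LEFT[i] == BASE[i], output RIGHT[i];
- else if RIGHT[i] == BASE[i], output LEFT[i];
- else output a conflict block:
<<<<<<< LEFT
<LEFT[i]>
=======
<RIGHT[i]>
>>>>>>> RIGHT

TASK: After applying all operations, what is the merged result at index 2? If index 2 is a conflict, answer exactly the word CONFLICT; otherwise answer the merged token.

Answer: CONFLICT

Derivation:
Final LEFT:  [echo, alpha, golf]
Final RIGHT: [echo, alpha, hotel]
i=0: L=echo R=echo -> agree -> echo
i=1: L=alpha R=alpha -> agree -> alpha
i=2: BASE=alpha L=golf R=hotel all differ -> CONFLICT
Index 2 -> CONFLICT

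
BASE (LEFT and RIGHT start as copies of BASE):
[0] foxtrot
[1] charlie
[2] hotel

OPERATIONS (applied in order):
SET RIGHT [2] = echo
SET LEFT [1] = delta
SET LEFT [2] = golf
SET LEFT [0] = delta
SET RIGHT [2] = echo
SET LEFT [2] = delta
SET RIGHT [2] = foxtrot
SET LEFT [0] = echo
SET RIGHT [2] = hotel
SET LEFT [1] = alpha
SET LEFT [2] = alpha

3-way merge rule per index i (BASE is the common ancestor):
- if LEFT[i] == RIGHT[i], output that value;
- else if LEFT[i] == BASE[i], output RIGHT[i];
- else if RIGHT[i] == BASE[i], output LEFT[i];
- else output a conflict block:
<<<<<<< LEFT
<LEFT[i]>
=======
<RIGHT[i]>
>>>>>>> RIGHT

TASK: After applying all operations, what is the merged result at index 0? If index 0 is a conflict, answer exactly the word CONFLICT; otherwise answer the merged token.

Answer: echo

Derivation:
Final LEFT:  [echo, alpha, alpha]
Final RIGHT: [foxtrot, charlie, hotel]
i=0: L=echo, R=foxtrot=BASE -> take LEFT -> echo
i=1: L=alpha, R=charlie=BASE -> take LEFT -> alpha
i=2: L=alpha, R=hotel=BASE -> take LEFT -> alpha
Index 0 -> echo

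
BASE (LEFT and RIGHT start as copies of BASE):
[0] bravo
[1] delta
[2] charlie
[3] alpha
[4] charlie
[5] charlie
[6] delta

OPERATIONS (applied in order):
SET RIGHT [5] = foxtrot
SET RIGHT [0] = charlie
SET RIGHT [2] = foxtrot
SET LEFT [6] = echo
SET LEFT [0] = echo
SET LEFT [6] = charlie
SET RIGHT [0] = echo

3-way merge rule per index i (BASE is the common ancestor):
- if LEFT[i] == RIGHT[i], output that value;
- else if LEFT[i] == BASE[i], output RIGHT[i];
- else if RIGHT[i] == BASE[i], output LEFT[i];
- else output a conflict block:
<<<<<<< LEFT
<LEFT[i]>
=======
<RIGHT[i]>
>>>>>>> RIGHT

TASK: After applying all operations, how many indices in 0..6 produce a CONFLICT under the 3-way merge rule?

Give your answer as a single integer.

Final LEFT:  [echo, delta, charlie, alpha, charlie, charlie, charlie]
Final RIGHT: [echo, delta, foxtrot, alpha, charlie, foxtrot, delta]
i=0: L=echo R=echo -> agree -> echo
i=1: L=delta R=delta -> agree -> delta
i=2: L=charlie=BASE, R=foxtrot -> take RIGHT -> foxtrot
i=3: L=alpha R=alpha -> agree -> alpha
i=4: L=charlie R=charlie -> agree -> charlie
i=5: L=charlie=BASE, R=foxtrot -> take RIGHT -> foxtrot
i=6: L=charlie, R=delta=BASE -> take LEFT -> charlie
Conflict count: 0

Answer: 0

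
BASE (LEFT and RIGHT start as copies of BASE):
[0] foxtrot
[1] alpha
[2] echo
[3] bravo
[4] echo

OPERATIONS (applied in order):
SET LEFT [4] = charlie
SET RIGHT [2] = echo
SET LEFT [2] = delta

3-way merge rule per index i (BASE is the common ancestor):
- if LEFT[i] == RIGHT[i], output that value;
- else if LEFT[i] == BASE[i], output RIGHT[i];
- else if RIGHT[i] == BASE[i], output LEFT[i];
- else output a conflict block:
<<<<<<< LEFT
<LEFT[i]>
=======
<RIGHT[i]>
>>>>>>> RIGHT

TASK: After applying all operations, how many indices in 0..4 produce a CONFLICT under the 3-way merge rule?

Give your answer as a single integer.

Final LEFT:  [foxtrot, alpha, delta, bravo, charlie]
Final RIGHT: [foxtrot, alpha, echo, bravo, echo]
i=0: L=foxtrot R=foxtrot -> agree -> foxtrot
i=1: L=alpha R=alpha -> agree -> alpha
i=2: L=delta, R=echo=BASE -> take LEFT -> delta
i=3: L=bravo R=bravo -> agree -> bravo
i=4: L=charlie, R=echo=BASE -> take LEFT -> charlie
Conflict count: 0

Answer: 0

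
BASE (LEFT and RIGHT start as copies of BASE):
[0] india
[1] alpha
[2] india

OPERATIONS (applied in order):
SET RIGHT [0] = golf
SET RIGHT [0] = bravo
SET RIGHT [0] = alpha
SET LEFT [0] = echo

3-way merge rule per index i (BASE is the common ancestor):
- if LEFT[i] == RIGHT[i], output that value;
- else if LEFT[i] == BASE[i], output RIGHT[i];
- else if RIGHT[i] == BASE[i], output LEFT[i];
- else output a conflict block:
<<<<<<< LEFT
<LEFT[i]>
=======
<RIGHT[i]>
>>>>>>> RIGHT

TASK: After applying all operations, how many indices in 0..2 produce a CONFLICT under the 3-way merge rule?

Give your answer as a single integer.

Final LEFT:  [echo, alpha, india]
Final RIGHT: [alpha, alpha, india]
i=0: BASE=india L=echo R=alpha all differ -> CONFLICT
i=1: L=alpha R=alpha -> agree -> alpha
i=2: L=india R=india -> agree -> india
Conflict count: 1

Answer: 1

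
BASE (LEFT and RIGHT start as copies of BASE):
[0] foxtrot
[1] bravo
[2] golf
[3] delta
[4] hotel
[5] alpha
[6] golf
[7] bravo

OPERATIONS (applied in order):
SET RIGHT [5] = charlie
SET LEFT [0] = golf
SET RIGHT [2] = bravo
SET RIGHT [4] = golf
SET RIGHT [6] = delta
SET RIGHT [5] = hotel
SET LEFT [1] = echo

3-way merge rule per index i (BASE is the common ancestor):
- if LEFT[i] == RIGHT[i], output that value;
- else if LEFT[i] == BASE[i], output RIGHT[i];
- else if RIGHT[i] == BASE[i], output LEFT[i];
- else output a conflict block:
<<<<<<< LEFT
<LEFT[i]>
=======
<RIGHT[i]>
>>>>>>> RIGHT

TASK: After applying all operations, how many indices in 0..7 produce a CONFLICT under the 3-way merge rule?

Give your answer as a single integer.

Final LEFT:  [golf, echo, golf, delta, hotel, alpha, golf, bravo]
Final RIGHT: [foxtrot, bravo, bravo, delta, golf, hotel, delta, bravo]
i=0: L=golf, R=foxtrot=BASE -> take LEFT -> golf
i=1: L=echo, R=bravo=BASE -> take LEFT -> echo
i=2: L=golf=BASE, R=bravo -> take RIGHT -> bravo
i=3: L=delta R=delta -> agree -> delta
i=4: L=hotel=BASE, R=golf -> take RIGHT -> golf
i=5: L=alpha=BASE, R=hotel -> take RIGHT -> hotel
i=6: L=golf=BASE, R=delta -> take RIGHT -> delta
i=7: L=bravo R=bravo -> agree -> bravo
Conflict count: 0

Answer: 0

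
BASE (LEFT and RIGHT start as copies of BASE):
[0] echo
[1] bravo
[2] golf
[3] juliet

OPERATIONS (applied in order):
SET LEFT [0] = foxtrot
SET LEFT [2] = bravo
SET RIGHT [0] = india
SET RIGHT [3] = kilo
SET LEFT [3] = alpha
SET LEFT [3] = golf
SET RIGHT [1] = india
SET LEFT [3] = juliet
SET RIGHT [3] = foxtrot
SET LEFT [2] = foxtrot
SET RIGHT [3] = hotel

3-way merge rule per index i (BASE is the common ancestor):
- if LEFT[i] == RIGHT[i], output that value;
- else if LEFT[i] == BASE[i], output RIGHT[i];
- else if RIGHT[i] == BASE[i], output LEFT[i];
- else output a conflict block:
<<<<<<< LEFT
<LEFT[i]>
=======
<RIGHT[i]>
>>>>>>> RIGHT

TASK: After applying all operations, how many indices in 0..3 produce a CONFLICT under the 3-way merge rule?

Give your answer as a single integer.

Answer: 1

Derivation:
Final LEFT:  [foxtrot, bravo, foxtrot, juliet]
Final RIGHT: [india, india, golf, hotel]
i=0: BASE=echo L=foxtrot R=india all differ -> CONFLICT
i=1: L=bravo=BASE, R=india -> take RIGHT -> india
i=2: L=foxtrot, R=golf=BASE -> take LEFT -> foxtrot
i=3: L=juliet=BASE, R=hotel -> take RIGHT -> hotel
Conflict count: 1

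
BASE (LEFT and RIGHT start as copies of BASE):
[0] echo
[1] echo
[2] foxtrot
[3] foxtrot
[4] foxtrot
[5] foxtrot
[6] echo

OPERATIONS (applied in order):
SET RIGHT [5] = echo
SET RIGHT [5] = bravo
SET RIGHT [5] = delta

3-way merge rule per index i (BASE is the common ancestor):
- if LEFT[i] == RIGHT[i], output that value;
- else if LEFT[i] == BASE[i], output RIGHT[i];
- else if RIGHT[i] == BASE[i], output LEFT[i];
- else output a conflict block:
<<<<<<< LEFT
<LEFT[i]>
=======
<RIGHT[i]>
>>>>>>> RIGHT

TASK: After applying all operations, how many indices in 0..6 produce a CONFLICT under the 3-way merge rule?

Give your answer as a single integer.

Final LEFT:  [echo, echo, foxtrot, foxtrot, foxtrot, foxtrot, echo]
Final RIGHT: [echo, echo, foxtrot, foxtrot, foxtrot, delta, echo]
i=0: L=echo R=echo -> agree -> echo
i=1: L=echo R=echo -> agree -> echo
i=2: L=foxtrot R=foxtrot -> agree -> foxtrot
i=3: L=foxtrot R=foxtrot -> agree -> foxtrot
i=4: L=foxtrot R=foxtrot -> agree -> foxtrot
i=5: L=foxtrot=BASE, R=delta -> take RIGHT -> delta
i=6: L=echo R=echo -> agree -> echo
Conflict count: 0

Answer: 0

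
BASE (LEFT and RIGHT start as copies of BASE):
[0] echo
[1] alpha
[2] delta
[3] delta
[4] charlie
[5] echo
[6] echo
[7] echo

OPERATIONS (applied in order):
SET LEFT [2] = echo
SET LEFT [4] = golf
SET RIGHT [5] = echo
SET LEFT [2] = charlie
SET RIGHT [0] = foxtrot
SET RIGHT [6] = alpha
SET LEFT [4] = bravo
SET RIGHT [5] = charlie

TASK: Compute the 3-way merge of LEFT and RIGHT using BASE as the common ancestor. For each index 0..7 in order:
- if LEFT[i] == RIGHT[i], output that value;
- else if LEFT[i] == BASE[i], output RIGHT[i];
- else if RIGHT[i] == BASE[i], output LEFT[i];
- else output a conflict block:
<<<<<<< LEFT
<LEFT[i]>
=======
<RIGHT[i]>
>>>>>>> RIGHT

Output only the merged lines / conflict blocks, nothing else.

Final LEFT:  [echo, alpha, charlie, delta, bravo, echo, echo, echo]
Final RIGHT: [foxtrot, alpha, delta, delta, charlie, charlie, alpha, echo]
i=0: L=echo=BASE, R=foxtrot -> take RIGHT -> foxtrot
i=1: L=alpha R=alpha -> agree -> alpha
i=2: L=charlie, R=delta=BASE -> take LEFT -> charlie
i=3: L=delta R=delta -> agree -> delta
i=4: L=bravo, R=charlie=BASE -> take LEFT -> bravo
i=5: L=echo=BASE, R=charlie -> take RIGHT -> charlie
i=6: L=echo=BASE, R=alpha -> take RIGHT -> alpha
i=7: L=echo R=echo -> agree -> echo

Answer: foxtrot
alpha
charlie
delta
bravo
charlie
alpha
echo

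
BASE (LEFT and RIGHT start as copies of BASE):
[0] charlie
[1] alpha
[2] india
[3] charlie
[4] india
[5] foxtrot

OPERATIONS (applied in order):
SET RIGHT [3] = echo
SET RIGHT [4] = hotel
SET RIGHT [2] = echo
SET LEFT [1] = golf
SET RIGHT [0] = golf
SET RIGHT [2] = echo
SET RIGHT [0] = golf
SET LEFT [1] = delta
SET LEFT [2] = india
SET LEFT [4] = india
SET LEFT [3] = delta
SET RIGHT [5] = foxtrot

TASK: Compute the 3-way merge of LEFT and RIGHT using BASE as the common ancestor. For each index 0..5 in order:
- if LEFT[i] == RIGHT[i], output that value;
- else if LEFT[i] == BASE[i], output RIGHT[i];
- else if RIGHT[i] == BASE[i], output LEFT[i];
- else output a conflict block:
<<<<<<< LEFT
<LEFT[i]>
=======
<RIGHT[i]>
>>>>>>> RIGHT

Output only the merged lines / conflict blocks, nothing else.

Final LEFT:  [charlie, delta, india, delta, india, foxtrot]
Final RIGHT: [golf, alpha, echo, echo, hotel, foxtrot]
i=0: L=charlie=BASE, R=golf -> take RIGHT -> golf
i=1: L=delta, R=alpha=BASE -> take LEFT -> delta
i=2: L=india=BASE, R=echo -> take RIGHT -> echo
i=3: BASE=charlie L=delta R=echo all differ -> CONFLICT
i=4: L=india=BASE, R=hotel -> take RIGHT -> hotel
i=5: L=foxtrot R=foxtrot -> agree -> foxtrot

Answer: golf
delta
echo
<<<<<<< LEFT
delta
=======
echo
>>>>>>> RIGHT
hotel
foxtrot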